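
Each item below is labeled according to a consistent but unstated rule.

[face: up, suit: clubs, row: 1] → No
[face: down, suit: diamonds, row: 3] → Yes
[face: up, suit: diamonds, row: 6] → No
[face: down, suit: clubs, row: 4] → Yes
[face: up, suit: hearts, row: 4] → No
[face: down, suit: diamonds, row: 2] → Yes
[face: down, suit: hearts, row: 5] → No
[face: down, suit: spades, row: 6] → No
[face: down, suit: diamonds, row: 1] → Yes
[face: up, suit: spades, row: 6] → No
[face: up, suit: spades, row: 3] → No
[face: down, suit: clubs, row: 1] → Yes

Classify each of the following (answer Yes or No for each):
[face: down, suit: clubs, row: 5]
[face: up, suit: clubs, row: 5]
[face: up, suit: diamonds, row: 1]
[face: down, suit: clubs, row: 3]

Rule: face is down AND row ≤ 4. This holds for each 'Yes' example and fails for each 'No' one.

No, No, No, Yes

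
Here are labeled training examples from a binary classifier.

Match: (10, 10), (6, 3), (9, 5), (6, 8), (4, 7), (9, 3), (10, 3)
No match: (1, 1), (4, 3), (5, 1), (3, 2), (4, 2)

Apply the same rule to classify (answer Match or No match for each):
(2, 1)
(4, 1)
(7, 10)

No match, No match, Match

Rule: sum ≥ 9. This holds for each 'Match' example and fails for each 'No match' one.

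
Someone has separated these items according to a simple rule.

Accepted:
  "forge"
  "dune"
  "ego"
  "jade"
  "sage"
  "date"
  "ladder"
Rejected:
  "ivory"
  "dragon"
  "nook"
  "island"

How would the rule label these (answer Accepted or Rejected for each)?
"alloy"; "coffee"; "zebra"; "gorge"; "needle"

Looking at the examples, the only property every 'Accepted' case has and every 'Rejected' case lacks is: contains 'e'.
"alloy": no 'e', doesn't match → Rejected.
"coffee": has 'e', checks out → Accepted.
"zebra": has 'e', checks out → Accepted.
"gorge": has 'e', checks out → Accepted.
"needle": has 'e', checks out → Accepted.

Rejected, Accepted, Accepted, Accepted, Accepted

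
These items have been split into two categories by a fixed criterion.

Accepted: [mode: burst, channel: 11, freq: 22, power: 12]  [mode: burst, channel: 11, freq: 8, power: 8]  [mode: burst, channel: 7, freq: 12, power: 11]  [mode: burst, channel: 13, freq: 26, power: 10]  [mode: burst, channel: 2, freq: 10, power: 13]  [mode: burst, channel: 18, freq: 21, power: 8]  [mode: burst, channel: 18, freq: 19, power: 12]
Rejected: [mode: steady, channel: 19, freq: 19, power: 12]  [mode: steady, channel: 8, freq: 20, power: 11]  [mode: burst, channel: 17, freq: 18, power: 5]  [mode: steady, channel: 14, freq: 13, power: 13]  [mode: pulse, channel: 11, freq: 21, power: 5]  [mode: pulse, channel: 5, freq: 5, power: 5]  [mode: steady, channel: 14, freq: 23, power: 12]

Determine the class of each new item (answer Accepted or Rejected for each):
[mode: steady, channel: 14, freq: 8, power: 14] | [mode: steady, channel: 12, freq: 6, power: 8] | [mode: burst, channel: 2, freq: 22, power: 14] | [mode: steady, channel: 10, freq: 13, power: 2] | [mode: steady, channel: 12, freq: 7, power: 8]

The pattern is that an item is 'Accepted' exactly when: mode is burst AND power ≥ 8.
[mode: steady, channel: 14, freq: 8, power: 14]: Rejected (mode is steady, power = 14). [mode: steady, channel: 12, freq: 6, power: 8]: Rejected (mode is steady, power = 8). [mode: burst, channel: 2, freq: 22, power: 14]: Accepted (mode is burst, power = 14). [mode: steady, channel: 10, freq: 13, power: 2]: Rejected (mode is steady, power = 2). [mode: steady, channel: 12, freq: 7, power: 8]: Rejected (mode is steady, power = 8).

Rejected, Rejected, Accepted, Rejected, Rejected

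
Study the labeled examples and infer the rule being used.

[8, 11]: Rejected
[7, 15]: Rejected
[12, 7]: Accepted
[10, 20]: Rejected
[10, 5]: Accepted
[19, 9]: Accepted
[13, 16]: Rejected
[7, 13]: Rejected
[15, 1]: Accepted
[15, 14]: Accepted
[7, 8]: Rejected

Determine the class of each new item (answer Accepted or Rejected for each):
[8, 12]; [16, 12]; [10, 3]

Rejected, Accepted, Accepted

Every 'Accepted' example satisfies: first > second. None of the 'Rejected' examples do.
Rejected: [8, 12], since 8 < 12. Accepted: [16, 12], since 16 > 12. Accepted: [10, 3], since 10 > 3.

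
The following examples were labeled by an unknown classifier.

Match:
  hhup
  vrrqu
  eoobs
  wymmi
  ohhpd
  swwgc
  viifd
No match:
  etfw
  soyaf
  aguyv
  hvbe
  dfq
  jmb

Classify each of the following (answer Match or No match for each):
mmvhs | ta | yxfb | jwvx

The simplest hypothesis consistent with all the labels is: has a double letter.
mmvhs: 'mm' doubled, fits → Match. ta: no doubled letter, fails this test → No match. yxfb: no doubled letter, fails this test → No match. jwvx: no doubled letter, fails this test → No match.

Match, No match, No match, No match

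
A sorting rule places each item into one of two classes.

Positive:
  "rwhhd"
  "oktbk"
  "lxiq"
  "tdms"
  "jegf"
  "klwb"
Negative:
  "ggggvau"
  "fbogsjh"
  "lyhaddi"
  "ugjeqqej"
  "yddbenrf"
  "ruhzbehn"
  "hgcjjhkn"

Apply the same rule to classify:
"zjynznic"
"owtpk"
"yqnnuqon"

Negative, Positive, Negative

Rule: length ≤ 5. This holds for each 'Positive' example and fails for each 'Negative' one.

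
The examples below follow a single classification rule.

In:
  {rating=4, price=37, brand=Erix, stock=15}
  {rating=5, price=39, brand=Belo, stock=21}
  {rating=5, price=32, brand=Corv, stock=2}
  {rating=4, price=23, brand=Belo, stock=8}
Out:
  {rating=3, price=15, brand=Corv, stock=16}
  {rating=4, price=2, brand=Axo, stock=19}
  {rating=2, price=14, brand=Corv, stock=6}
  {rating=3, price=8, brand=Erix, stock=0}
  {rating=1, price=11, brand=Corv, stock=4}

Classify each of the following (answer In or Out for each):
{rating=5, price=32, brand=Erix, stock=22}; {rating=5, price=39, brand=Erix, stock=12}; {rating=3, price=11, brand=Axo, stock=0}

'In' ⟺ price ≥ 23.
In: {rating=5, price=32, brand=Erix, stock=22}, since price = 32.
In: {rating=5, price=39, brand=Erix, stock=12}, since price = 39.
Out: {rating=3, price=11, brand=Axo, stock=0}, since price = 11.

In, In, Out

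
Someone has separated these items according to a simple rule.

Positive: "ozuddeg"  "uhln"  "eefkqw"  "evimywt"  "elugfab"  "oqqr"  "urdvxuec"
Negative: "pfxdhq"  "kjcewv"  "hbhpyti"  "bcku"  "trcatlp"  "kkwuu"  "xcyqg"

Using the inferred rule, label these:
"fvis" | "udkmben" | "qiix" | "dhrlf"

Negative, Positive, Negative, Negative

Looking at the examples, the only property every 'Positive' case has and every 'Negative' case lacks is: starts with a vowel.
"fvis": starts with 'f' — lacks this property, so Negative. "udkmben": starts with 'u' — has this property, so Positive. "qiix": starts with 'q' — lacks this property, so Negative. "dhrlf": starts with 'd' — lacks this property, so Negative.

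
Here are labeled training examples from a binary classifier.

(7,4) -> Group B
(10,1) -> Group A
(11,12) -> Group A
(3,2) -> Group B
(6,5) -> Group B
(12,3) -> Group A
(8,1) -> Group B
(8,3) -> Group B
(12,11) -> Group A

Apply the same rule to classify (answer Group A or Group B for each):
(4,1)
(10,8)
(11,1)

Group B, Group A, Group A

The rule appears to be: first ≥ 10.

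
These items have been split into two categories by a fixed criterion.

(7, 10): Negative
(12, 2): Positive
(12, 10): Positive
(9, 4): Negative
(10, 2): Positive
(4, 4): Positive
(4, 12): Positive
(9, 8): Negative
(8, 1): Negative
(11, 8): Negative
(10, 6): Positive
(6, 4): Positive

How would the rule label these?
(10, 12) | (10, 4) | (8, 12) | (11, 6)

Positive, Positive, Positive, Negative

A rule that fits every label: sum is even — true of each 'Positive' example, false of each 'Negative' one.
(10, 12): Positive (10+12 = 22). (10, 4): Positive (10+4 = 14). (8, 12): Positive (8+12 = 20). (11, 6): Negative (11+6 = 17).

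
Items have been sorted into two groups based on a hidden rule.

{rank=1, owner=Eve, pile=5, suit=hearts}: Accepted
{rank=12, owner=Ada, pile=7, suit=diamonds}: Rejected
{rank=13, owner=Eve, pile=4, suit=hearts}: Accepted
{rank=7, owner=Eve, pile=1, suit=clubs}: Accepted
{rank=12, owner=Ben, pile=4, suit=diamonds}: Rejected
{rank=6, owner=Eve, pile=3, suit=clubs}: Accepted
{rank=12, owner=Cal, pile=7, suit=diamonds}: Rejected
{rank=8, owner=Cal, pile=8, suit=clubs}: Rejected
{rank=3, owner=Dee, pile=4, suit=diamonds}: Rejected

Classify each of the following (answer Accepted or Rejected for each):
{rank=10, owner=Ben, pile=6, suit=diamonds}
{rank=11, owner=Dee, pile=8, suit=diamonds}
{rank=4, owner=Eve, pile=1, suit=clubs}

The classifier is using: owner is Eve.
{rank=10, owner=Ben, pile=6, suit=diamonds} → owner is Ben → Rejected. {rank=11, owner=Dee, pile=8, suit=diamonds} → owner is Dee → Rejected. {rank=4, owner=Eve, pile=1, suit=clubs} → owner is Eve → Accepted.

Rejected, Rejected, Accepted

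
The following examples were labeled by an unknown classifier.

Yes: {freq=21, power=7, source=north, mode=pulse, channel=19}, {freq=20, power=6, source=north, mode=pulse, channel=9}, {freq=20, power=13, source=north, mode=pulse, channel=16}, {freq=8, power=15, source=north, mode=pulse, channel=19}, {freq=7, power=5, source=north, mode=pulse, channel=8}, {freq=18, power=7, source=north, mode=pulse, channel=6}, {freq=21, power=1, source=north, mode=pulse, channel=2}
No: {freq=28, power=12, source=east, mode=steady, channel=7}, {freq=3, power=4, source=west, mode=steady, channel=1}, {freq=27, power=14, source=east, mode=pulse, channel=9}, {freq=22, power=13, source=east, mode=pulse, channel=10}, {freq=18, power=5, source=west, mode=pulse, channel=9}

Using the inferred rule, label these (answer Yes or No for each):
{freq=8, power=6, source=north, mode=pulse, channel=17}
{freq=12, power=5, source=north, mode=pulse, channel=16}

Yes, Yes

Comparing the two groups points to one rule — source is north.
{freq=8, power=6, source=north, mode=pulse, channel=17}: Yes (source is north). {freq=12, power=5, source=north, mode=pulse, channel=16}: Yes (source is north).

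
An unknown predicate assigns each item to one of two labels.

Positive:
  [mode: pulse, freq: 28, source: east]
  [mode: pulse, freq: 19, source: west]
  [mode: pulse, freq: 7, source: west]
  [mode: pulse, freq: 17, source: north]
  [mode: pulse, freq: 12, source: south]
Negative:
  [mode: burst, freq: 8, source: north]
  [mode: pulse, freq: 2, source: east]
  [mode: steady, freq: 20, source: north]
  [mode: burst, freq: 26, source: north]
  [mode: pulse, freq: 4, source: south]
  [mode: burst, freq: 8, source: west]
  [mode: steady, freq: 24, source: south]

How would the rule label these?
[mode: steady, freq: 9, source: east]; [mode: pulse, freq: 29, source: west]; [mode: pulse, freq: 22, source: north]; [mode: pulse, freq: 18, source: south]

The simplest hypothesis consistent with all the labels is: mode is pulse AND freq ≥ 7.
[mode: steady, freq: 9, source: east]: mode is steady, freq = 9 — doesn't match, so Negative.
[mode: pulse, freq: 29, source: west]: mode is pulse, freq = 29 — matches, so Positive.
[mode: pulse, freq: 22, source: north]: mode is pulse, freq = 22 — matches, so Positive.
[mode: pulse, freq: 18, source: south]: mode is pulse, freq = 18 — matches, so Positive.

Negative, Positive, Positive, Positive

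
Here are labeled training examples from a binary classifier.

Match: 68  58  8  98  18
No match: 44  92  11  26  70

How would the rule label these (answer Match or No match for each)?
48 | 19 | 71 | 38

Rule: ends in digit 8. This holds for each 'Match' example and fails for each 'No match' one.
48: last digit 8 — fits, so Match.
19: last digit 9 — doesn't match, so No match.
71: last digit 1 — doesn't match, so No match.
38: last digit 8 — fits, so Match.

Match, No match, No match, Match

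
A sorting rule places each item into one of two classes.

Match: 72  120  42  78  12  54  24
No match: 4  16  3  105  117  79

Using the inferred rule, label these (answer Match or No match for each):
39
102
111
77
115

No match, Match, No match, No match, No match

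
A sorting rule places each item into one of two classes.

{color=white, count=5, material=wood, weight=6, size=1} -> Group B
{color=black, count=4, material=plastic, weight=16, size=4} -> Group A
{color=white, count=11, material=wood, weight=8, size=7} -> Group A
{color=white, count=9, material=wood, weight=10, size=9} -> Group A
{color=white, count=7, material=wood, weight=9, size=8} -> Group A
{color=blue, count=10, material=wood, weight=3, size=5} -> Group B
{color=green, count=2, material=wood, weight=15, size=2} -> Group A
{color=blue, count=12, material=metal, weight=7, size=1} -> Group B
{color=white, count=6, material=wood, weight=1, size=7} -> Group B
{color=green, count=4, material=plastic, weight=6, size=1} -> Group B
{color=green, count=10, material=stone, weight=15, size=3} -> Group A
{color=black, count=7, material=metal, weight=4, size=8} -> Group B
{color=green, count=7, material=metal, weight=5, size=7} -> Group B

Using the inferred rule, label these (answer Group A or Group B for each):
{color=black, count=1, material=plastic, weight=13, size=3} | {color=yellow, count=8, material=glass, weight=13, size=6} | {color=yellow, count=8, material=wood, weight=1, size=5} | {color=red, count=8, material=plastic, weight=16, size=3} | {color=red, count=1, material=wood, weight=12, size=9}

Group A, Group A, Group B, Group A, Group A

'Group A' ⟺ weight ≥ 8.
{color=black, count=1, material=plastic, weight=13, size=3}: weight = 13, passes → Group A. {color=yellow, count=8, material=glass, weight=13, size=6}: weight = 13, passes → Group A. {color=yellow, count=8, material=wood, weight=1, size=5}: weight = 1, fails this test → Group B. {color=red, count=8, material=plastic, weight=16, size=3}: weight = 16, passes → Group A. {color=red, count=1, material=wood, weight=12, size=9}: weight = 12, passes → Group A.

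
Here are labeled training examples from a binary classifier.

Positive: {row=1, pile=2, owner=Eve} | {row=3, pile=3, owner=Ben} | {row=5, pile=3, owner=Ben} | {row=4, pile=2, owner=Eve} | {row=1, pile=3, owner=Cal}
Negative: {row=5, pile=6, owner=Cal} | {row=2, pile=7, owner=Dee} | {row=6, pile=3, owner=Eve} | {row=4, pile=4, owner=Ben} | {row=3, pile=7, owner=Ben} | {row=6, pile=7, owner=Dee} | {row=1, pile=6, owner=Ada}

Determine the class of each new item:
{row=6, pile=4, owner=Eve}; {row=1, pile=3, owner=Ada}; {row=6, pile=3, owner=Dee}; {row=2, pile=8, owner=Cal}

Negative, Positive, Negative, Negative

The pattern is that an item is 'Positive' exactly when: row ≤ 5 AND pile ≤ 3.
{row=6, pile=4, owner=Eve} — row = 6, pile = 4, hence Negative. {row=1, pile=3, owner=Ada} — row = 1, pile = 3, hence Positive. {row=6, pile=3, owner=Dee} — row = 6, pile = 3, hence Negative. {row=2, pile=8, owner=Cal} — row = 2, pile = 8, hence Negative.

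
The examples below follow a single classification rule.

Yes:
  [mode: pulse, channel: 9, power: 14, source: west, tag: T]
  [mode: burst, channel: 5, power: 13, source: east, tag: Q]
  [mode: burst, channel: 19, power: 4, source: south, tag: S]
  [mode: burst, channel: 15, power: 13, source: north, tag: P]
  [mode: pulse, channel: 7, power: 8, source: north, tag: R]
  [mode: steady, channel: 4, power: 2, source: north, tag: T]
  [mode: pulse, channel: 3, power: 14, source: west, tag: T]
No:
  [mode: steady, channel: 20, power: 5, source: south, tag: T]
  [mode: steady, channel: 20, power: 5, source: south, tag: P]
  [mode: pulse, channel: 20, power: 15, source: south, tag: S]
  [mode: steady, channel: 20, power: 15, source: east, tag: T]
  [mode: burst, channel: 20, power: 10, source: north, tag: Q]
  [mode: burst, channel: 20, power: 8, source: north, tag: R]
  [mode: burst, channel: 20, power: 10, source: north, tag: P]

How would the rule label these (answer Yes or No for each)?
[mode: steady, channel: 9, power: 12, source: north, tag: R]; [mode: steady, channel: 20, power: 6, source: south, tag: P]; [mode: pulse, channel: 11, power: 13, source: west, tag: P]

A rule that fits every label: channel ≤ 19 — true of each 'Yes' example, false of each 'No' one.
[mode: steady, channel: 9, power: 12, source: north, tag: R]: Yes (channel = 9). [mode: steady, channel: 20, power: 6, source: south, tag: P]: No (channel = 20). [mode: pulse, channel: 11, power: 13, source: west, tag: P]: Yes (channel = 11).

Yes, No, Yes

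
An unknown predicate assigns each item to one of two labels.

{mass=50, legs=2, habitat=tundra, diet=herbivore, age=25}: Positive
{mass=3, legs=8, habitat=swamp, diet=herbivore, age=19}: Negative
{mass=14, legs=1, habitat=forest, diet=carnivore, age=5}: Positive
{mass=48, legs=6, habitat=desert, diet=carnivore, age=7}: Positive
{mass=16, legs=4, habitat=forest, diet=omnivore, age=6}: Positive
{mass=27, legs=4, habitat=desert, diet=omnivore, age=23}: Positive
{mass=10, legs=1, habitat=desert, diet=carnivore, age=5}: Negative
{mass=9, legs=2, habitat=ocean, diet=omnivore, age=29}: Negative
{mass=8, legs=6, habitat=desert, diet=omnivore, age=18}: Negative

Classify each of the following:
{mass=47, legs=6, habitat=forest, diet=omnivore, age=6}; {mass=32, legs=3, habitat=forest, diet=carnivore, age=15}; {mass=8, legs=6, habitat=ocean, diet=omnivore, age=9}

Positive, Positive, Negative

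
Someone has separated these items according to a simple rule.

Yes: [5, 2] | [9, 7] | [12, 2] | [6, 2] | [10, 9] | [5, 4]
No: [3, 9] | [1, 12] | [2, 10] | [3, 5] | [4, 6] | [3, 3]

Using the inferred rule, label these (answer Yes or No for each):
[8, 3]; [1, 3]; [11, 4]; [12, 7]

Yes, No, Yes, Yes

The distinguishing property — first > second — holds for all the 'Yes' cases and none of the 'No' cases.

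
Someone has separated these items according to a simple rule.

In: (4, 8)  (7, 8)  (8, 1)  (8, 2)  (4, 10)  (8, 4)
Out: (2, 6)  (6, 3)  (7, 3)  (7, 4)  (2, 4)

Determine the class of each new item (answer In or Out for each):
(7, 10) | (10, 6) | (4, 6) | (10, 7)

In, In, Out, In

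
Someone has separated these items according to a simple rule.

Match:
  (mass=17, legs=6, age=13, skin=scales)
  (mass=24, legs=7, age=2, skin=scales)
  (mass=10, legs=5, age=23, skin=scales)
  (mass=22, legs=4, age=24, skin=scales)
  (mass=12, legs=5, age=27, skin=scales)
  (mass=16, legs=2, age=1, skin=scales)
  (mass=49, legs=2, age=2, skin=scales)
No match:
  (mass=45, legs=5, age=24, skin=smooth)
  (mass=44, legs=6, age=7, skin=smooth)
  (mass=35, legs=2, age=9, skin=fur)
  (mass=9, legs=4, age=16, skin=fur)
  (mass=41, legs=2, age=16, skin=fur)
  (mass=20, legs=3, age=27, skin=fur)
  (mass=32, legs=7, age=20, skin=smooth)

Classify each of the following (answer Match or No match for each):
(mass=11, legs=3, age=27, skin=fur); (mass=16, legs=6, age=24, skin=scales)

No match, Match

'Match' ⟺ skin is scales.
(mass=11, legs=3, age=27, skin=fur): skin is fur, lacks this property → No match.
(mass=16, legs=6, age=24, skin=scales): skin is scales, has this property → Match.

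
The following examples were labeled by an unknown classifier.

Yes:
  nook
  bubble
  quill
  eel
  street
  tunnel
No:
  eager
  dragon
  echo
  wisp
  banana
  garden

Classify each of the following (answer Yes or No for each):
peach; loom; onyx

No, Yes, No

The rule appears to be: has a double letter.
peach → no doubled letter → No. loom → 'oo' doubled → Yes. onyx → no doubled letter → No.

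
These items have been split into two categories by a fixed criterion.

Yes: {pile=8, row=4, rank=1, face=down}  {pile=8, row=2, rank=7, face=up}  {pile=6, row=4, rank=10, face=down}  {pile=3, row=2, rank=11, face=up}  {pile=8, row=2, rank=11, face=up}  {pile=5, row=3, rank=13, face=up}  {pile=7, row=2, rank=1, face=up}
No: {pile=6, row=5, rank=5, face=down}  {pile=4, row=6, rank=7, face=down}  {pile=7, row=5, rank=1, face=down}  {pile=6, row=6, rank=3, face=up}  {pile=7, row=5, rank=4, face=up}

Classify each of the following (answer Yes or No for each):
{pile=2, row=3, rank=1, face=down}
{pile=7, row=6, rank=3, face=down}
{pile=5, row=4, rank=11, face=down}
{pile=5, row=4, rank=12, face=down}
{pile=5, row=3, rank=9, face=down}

'Yes' ⟺ row ≤ 4.
{pile=2, row=3, rank=1, face=down}: Yes (row = 3). {pile=7, row=6, rank=3, face=down}: No (row = 6). {pile=5, row=4, rank=11, face=down}: Yes (row = 4). {pile=5, row=4, rank=12, face=down}: Yes (row = 4). {pile=5, row=3, rank=9, face=down}: Yes (row = 3).

Yes, No, Yes, Yes, Yes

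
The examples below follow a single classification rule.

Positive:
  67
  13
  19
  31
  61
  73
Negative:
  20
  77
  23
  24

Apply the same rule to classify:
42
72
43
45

Negative, Negative, Positive, Negative

The classifier is using: ≡ 1 (mod 3).
42: Negative (42 mod 3 = 0). 72: Negative (72 mod 3 = 0). 43: Positive (43 mod 3 = 1). 45: Negative (45 mod 3 = 0).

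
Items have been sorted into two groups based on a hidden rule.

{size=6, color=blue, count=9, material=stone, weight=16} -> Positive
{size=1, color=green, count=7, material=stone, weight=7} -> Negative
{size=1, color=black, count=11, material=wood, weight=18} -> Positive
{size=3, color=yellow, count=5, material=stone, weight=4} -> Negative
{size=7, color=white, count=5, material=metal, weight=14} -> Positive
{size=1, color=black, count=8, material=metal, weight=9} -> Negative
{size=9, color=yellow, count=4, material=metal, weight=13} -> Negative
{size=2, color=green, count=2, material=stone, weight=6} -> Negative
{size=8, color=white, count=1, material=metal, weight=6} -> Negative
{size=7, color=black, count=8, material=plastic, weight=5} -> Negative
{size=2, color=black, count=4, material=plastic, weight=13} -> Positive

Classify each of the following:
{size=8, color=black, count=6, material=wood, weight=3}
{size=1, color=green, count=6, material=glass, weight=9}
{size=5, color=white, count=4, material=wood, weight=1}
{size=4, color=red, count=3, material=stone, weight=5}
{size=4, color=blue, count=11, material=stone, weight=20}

The classifier is using: weight ≥ 13 AND size ≤ 7.
{size=8, color=black, count=6, material=wood, weight=3}: Negative (weight = 3, size = 8).
{size=1, color=green, count=6, material=glass, weight=9}: Negative (weight = 9, size = 1).
{size=5, color=white, count=4, material=wood, weight=1}: Negative (weight = 1, size = 5).
{size=4, color=red, count=3, material=stone, weight=5}: Negative (weight = 5, size = 4).
{size=4, color=blue, count=11, material=stone, weight=20}: Positive (weight = 20, size = 4).

Negative, Negative, Negative, Negative, Positive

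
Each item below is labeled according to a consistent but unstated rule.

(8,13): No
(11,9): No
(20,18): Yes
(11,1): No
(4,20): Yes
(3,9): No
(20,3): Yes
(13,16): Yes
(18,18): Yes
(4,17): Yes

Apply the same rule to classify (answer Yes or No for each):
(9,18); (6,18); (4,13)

Yes, Yes, No

One predicate separates the groups cleanly: max ≥ 16.
(9,18) → max 18 → Yes. (6,18) → max 18 → Yes. (4,13) → max 13 → No.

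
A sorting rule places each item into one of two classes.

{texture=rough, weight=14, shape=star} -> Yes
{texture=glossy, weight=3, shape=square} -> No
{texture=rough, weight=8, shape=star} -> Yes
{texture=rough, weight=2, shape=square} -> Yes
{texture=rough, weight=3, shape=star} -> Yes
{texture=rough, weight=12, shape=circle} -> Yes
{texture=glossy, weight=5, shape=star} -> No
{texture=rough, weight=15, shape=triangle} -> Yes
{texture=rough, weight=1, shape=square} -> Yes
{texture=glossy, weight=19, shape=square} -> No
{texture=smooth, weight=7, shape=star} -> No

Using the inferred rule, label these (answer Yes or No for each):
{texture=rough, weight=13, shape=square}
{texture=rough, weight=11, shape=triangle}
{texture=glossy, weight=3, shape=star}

Rule: texture is rough. This holds for each 'Yes' example and fails for each 'No' one.
{texture=rough, weight=13, shape=square} — texture is rough, hence Yes.
{texture=rough, weight=11, shape=triangle} — texture is rough, hence Yes.
{texture=glossy, weight=3, shape=star} — texture is glossy, hence No.

Yes, Yes, No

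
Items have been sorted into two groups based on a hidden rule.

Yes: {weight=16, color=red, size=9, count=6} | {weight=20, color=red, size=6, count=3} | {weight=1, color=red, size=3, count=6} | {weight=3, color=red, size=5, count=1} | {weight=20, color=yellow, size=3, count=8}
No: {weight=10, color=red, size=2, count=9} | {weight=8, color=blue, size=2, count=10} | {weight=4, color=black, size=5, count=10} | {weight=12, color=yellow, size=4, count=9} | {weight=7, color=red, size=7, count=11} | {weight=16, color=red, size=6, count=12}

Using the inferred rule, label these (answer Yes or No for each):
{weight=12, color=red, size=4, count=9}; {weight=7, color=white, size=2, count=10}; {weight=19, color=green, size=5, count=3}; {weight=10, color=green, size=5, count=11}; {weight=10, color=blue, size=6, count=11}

No, No, Yes, No, No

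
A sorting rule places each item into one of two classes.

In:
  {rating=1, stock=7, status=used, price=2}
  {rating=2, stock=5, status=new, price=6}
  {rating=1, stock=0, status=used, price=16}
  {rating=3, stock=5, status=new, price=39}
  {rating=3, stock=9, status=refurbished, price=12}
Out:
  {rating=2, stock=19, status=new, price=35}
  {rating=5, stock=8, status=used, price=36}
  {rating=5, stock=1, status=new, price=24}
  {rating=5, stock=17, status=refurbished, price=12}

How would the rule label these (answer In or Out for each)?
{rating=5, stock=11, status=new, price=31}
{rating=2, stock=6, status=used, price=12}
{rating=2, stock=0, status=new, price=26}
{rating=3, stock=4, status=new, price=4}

The classifier is using: rating ≤ 3 AND stock ≤ 9.

Out, In, In, In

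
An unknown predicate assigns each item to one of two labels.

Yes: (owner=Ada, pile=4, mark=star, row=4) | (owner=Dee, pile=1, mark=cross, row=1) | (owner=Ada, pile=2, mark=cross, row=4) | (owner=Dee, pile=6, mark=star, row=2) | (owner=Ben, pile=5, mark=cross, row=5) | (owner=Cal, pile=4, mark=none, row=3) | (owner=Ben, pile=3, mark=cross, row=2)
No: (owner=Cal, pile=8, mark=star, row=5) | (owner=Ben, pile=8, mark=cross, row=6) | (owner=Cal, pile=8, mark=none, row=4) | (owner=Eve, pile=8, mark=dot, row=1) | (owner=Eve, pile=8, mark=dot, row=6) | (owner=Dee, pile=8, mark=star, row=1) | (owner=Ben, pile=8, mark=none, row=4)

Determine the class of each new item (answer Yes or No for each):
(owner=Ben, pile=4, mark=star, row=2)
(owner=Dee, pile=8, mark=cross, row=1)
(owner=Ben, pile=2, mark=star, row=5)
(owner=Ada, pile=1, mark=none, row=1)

Yes, No, Yes, Yes

Every 'Yes' example satisfies: pile ≤ 6. None of the 'No' examples do.
(owner=Ben, pile=4, mark=star, row=2): Yes (pile = 4).
(owner=Dee, pile=8, mark=cross, row=1): No (pile = 8).
(owner=Ben, pile=2, mark=star, row=5): Yes (pile = 2).
(owner=Ada, pile=1, mark=none, row=1): Yes (pile = 1).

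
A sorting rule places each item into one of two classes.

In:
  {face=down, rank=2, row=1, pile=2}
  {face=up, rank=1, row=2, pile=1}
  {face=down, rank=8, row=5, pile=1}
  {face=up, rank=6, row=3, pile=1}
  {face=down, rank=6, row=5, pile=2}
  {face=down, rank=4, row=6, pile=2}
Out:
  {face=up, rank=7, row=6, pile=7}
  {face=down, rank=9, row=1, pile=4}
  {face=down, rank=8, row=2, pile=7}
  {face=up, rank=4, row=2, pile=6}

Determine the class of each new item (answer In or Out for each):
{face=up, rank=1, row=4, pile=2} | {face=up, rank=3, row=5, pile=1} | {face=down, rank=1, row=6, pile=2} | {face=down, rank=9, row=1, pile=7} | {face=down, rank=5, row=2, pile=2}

In, In, In, Out, In

One predicate separates the groups cleanly: pile ≤ 2.
{face=up, rank=1, row=4, pile=2}: In (pile = 2). {face=up, rank=3, row=5, pile=1}: In (pile = 1). {face=down, rank=1, row=6, pile=2}: In (pile = 2). {face=down, rank=9, row=1, pile=7}: Out (pile = 7). {face=down, rank=5, row=2, pile=2}: In (pile = 2).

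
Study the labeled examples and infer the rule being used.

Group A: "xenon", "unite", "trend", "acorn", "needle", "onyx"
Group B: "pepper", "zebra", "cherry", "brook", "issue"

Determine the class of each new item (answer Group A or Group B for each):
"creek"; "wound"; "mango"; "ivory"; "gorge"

The simplest hypothesis consistent with all the labels is: contains 'n'.
"creek": no 'n', doesn't match → Group B.
"wound": has 'n', satisfies this → Group A.
"mango": has 'n', satisfies this → Group A.
"ivory": no 'n', doesn't match → Group B.
"gorge": no 'n', doesn't match → Group B.

Group B, Group A, Group A, Group B, Group B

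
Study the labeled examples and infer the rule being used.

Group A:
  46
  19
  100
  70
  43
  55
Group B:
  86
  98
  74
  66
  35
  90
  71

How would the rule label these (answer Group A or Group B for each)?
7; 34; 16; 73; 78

Group A, Group A, Group A, Group A, Group B

The simplest hypothesis consistent with all the labels is: ≡ 1 (mod 3).
7: 7 mod 3 = 1, checks out → Group A. 34: 34 mod 3 = 1, checks out → Group A. 16: 16 mod 3 = 1, checks out → Group A. 73: 73 mod 3 = 1, checks out → Group A. 78: 78 mod 3 = 0, lacks this property → Group B.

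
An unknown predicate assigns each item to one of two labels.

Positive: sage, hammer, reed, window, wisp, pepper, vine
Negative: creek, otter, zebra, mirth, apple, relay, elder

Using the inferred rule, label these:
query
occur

Negative, Negative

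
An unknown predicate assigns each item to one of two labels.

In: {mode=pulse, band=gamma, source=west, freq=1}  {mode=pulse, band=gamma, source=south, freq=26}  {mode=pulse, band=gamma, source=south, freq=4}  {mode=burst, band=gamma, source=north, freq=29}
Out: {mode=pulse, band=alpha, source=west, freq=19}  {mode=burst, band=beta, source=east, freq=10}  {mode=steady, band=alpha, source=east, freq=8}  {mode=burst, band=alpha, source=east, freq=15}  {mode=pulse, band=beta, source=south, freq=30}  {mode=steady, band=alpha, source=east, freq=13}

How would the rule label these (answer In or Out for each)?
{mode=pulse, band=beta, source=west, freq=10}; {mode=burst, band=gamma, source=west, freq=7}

The simplest hypothesis consistent with all the labels is: band is gamma.
Out: {mode=pulse, band=beta, source=west, freq=10}, since band is beta.
In: {mode=burst, band=gamma, source=west, freq=7}, since band is gamma.

Out, In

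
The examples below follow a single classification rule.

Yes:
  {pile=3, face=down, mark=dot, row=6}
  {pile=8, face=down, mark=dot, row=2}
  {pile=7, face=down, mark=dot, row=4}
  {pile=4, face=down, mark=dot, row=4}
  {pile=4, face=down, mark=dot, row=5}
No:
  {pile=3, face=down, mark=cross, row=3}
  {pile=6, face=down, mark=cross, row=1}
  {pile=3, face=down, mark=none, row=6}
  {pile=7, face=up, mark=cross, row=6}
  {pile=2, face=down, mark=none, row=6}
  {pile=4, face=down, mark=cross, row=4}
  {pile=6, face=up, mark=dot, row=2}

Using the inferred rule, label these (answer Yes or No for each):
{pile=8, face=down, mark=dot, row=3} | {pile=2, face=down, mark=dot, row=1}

Yes, Yes

A rule that fits every label: face is down AND mark is dot — true of each 'Yes' example, false of each 'No' one.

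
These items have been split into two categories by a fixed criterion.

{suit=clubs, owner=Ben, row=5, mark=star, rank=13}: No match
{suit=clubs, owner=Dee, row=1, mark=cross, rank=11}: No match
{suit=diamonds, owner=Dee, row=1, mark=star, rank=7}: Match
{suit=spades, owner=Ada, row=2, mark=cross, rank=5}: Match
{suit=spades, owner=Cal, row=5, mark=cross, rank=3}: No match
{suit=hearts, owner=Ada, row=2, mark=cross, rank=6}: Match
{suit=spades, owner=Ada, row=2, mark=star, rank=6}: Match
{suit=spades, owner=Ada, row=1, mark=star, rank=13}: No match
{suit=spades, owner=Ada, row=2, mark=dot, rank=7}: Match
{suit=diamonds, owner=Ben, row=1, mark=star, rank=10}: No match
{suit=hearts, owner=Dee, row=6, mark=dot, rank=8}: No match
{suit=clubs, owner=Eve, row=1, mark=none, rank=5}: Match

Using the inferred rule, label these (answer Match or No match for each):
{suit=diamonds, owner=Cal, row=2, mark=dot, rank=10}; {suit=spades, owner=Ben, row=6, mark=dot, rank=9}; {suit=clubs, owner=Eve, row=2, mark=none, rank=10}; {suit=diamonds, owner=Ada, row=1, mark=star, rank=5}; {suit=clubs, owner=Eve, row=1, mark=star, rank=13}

No match, No match, No match, Match, No match

'Match' ⟺ row ≤ 2 AND rank ≤ 7.
{suit=diamonds, owner=Cal, row=2, mark=dot, rank=10}: No match (row = 2, rank = 10). {suit=spades, owner=Ben, row=6, mark=dot, rank=9}: No match (row = 6, rank = 9). {suit=clubs, owner=Eve, row=2, mark=none, rank=10}: No match (row = 2, rank = 10). {suit=diamonds, owner=Ada, row=1, mark=star, rank=5}: Match (row = 1, rank = 5). {suit=clubs, owner=Eve, row=1, mark=star, rank=13}: No match (row = 1, rank = 13).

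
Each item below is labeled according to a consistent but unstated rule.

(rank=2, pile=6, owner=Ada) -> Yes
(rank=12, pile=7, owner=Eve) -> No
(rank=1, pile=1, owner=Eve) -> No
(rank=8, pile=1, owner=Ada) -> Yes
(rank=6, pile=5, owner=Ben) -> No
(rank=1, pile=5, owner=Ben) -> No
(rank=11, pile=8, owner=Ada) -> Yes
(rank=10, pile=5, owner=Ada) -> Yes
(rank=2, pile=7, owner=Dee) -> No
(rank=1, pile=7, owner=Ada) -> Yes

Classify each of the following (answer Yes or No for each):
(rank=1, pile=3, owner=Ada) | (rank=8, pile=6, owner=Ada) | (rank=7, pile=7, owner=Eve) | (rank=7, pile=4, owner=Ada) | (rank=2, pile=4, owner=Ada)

Yes, Yes, No, Yes, Yes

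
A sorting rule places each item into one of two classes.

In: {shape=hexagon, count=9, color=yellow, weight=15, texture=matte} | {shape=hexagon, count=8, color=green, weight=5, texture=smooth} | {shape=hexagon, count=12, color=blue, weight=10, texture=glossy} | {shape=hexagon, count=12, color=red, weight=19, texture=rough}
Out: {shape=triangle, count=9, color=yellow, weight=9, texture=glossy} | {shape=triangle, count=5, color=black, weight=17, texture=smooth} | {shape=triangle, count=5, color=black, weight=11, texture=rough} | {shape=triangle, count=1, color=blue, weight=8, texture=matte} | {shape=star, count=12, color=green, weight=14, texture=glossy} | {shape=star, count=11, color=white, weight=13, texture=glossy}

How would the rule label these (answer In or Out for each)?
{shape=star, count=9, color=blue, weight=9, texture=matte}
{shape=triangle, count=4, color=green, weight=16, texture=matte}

Out, Out

A rule that fits every label: shape is hexagon — true of each 'In' example, false of each 'Out' one.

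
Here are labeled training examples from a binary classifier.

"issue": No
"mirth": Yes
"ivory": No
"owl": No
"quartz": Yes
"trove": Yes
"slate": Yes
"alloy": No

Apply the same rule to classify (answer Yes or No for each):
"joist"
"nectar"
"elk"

Yes, Yes, No

Every 'Yes' example satisfies: contains 't'. None of the 'No' examples do.
Yes: "joist", since has 't'.
Yes: "nectar", since has 't'.
No: "elk", since no 't'.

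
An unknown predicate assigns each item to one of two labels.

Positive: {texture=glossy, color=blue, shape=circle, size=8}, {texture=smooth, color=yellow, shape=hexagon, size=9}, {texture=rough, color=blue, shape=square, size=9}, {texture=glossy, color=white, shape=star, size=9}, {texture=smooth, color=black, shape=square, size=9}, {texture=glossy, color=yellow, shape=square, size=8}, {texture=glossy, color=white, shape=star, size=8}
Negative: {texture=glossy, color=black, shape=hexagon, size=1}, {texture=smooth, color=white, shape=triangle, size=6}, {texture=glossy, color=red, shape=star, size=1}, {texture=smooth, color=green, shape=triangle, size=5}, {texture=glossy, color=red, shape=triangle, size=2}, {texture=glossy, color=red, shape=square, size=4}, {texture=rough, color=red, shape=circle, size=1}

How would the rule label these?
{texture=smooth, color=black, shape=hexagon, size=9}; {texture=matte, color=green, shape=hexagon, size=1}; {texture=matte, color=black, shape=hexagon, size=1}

The rule appears to be: size ≥ 8.

Positive, Negative, Negative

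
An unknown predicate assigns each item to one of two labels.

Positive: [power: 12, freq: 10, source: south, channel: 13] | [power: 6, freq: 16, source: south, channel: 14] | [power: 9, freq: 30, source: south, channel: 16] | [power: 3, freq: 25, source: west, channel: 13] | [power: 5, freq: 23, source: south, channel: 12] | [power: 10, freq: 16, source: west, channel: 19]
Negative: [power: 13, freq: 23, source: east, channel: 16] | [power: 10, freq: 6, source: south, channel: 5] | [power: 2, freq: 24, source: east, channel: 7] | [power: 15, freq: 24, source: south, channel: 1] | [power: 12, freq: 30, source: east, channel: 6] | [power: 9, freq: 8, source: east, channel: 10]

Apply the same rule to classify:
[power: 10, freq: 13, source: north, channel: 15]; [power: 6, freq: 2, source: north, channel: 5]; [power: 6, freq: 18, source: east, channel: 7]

Positive, Negative, Negative

The rule appears to be: channel ≥ 12 AND power ≤ 12.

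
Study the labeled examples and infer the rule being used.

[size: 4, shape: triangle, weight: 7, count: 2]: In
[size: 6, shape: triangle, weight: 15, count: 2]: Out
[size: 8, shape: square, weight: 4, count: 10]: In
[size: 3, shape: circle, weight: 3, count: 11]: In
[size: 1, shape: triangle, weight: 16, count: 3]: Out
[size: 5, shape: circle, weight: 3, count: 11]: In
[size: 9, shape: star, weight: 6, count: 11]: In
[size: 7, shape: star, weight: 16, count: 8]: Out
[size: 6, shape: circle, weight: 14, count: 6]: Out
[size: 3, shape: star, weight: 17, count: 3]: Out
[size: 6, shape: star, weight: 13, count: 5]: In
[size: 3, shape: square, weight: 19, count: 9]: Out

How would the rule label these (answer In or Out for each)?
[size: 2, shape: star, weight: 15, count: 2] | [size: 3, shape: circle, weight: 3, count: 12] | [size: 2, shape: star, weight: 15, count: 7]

Out, In, Out

'In' ⟺ weight ≤ 13.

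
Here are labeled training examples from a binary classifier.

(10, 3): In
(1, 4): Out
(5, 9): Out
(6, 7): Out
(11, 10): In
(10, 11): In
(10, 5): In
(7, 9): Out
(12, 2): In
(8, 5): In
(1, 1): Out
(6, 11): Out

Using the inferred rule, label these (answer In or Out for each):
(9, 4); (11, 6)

The distinguishing property — first ≥ 8 — holds for all the 'In' cases and none of the 'Out' cases.
In: (9, 4), since first 9. In: (11, 6), since first 11.

In, In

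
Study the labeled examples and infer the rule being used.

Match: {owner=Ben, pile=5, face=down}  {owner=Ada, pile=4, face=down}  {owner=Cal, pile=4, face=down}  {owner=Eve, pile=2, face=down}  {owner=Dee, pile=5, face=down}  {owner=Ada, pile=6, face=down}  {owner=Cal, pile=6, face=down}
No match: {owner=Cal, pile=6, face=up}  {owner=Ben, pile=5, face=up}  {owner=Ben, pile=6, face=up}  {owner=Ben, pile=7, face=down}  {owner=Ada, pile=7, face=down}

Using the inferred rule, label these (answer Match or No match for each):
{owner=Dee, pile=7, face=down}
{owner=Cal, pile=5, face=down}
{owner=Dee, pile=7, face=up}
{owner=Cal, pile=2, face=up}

No match, Match, No match, No match

'Match' ⟺ face is down AND pile ≤ 6.
{owner=Dee, pile=7, face=down} → face is down, pile = 7 → No match.
{owner=Cal, pile=5, face=down} → face is down, pile = 5 → Match.
{owner=Dee, pile=7, face=up} → face is up, pile = 7 → No match.
{owner=Cal, pile=2, face=up} → face is up, pile = 2 → No match.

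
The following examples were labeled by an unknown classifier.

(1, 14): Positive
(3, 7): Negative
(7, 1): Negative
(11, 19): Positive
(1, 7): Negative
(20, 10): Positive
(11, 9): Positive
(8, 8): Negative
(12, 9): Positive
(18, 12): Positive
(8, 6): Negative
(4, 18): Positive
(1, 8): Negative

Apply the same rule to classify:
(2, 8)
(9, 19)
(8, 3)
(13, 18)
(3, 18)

Negative, Positive, Negative, Positive, Positive

Rule: second ≥ 9. This holds for each 'Positive' example and fails for each 'Negative' one.
Negative: (2, 8), since second 8. Positive: (9, 19), since second 19. Negative: (8, 3), since second 3. Positive: (13, 18), since second 18. Positive: (3, 18), since second 18.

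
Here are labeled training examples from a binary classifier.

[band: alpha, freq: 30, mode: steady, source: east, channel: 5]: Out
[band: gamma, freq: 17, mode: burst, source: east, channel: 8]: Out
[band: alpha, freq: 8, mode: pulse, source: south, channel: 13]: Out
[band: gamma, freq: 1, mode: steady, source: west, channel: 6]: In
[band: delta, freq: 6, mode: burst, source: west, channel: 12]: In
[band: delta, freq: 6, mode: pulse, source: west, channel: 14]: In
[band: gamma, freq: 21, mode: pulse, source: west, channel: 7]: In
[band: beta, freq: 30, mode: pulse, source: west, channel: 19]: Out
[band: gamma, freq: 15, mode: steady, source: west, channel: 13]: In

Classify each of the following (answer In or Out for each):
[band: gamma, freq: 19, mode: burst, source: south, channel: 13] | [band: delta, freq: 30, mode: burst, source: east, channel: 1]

Out, Out

Rule: source is west AND freq ≤ 21. This holds for each 'In' example and fails for each 'Out' one.
[band: gamma, freq: 19, mode: burst, source: south, channel: 13]: source is south, freq = 19 — doesn't qualify, so Out. [band: delta, freq: 30, mode: burst, source: east, channel: 1]: source is east, freq = 30 — doesn't qualify, so Out.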